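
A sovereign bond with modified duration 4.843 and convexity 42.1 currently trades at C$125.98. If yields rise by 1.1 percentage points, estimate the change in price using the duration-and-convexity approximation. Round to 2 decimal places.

Duration effect: -D_mod·Δy = -4.843 × (+0.011) = -0.053273
Convexity effect: ½·C·(Δy)² = 0.5 × 42.1 × (0.011)² = +0.00254705
ΔP/P ≈ -0.053273 + 0.00254705 = -0.05072595
ΔP ≈ 125.98 × (-0.05072595) = -6.390455181.

-C$6.39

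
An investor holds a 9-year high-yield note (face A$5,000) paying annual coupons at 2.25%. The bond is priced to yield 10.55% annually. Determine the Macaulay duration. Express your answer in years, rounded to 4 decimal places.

7.8900 years

Periodic yield y = 0.1055. Discount each cash flow and weight by its year:
  t   CF        PV=CF/(1+0.1055)^t    t·PV
  1       112.50       101.7639       101.7639
  2       112.50        92.0524       184.1048
  3       112.50        83.2676       249.8029
  4       112.50        75.3213       301.2850
  5       112.50        68.1332       340.6660
  6       112.50        61.6311       369.7867
  7       112.50        55.7495       390.2468
  8       112.50        50.4293       403.4340
  9     5,112.50     2,073.0253    18,657.2275
  Σ                  2,661.3736    20,998.3177
Price P = Σ PV = 2,661.3736.
Macaulay duration = Σ(t·PV) / P = 20,998.3177 / 2,661.3736 = 7.89003 years.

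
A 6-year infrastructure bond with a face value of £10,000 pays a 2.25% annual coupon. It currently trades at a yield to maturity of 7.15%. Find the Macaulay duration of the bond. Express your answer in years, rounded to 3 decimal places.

5.624 years

Periodic yield y = 0.0715. Discount each cash flow and weight by its year:
  t   CF        PV=CF/(1+0.0715)^t    t·PV
  1       225.00       209.9860       209.9860
  2       225.00       195.9739       391.9477
  3       225.00       182.8968       548.6903
  4       225.00       170.6923       682.7690
  5       225.00       159.3022       796.5108
  6    10,225.00     6,756.3208    40,537.9250
  Σ                  7,675.1719    43,167.8288
Price P = Σ PV = 7,675.1719.
Macaulay duration = Σ(t·PV) / P = 43,167.8288 / 7,675.1719 = 5.62435 years.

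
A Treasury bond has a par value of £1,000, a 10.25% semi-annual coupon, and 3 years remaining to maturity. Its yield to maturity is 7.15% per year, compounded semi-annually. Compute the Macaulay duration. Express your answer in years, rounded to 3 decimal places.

2.673 years

Periodic yield y = 0.03575. Discount each cash flow and weight by its period:
  t   CF        PV=CF/(1+0.03575)^t    t·PV
  1        51.25        49.4811        49.4811
  2        51.25        47.7732        95.5463
  3        51.25        46.1242       138.3727
  4        51.25        44.5322       178.1288
  5        51.25        42.9951       214.9756
  6     1,051.25       851.4837     5,108.9024
  Σ                  1,082.3895     5,785.4068
Price P = Σ PV = 1,082.3895.
Macaulay duration = Σ(t·PV) / P = 5,785.4068 / 1,082.3895 = 5.34503 half-year periods.
In years: 5.34503 / 2 = 2.67252 years.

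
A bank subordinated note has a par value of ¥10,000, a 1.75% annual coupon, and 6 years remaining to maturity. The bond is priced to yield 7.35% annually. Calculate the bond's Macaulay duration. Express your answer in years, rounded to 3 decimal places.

Periodic yield y = 0.0735. Discount each cash flow and weight by its year:
  t   CF        PV=CF/(1+0.0735)^t    t·PV
  1       175.00       163.0182       163.0182
  2       175.00       151.8567       303.7134
  3       175.00       141.4594       424.3783
  4       175.00       131.7740       527.0962
  5       175.00       122.7518       613.7589
  6    10,175.00     6,648.4763    39,890.8578
  Σ                  7,359.3364    41,922.8227
Price P = Σ PV = 7,359.3364.
Macaulay duration = Σ(t·PV) / P = 41,922.8227 / 7,359.3364 = 5.69655 years.

5.697 years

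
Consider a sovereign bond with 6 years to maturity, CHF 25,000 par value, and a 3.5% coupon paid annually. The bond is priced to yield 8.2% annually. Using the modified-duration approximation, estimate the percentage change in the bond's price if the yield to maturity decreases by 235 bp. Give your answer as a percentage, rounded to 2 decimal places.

Periodic yield y = 0.082. Modified duration first:
  t   CF        PV=CF/(1+0.082)^t    t·PV
  1       875.00       808.6876       808.6876
  2       875.00       747.4008     1,494.8015
  3       875.00       690.7586     2,072.2757
  4       875.00       638.4090     2,553.6361
  5       875.00       590.0268     2,950.1341
  6    25,875.00    16,125.6338    96,753.8030
  Σ                 19,600.9166   106,633.3379
P = 19,600.9166; D_Mac = 5.44022 yrs; D_mod = 5.44022/(1+0.082) = 5.02793 yrs.
ΔP/P ≈ -D_mod · Δy = -5.02793 × (-0.0235) = +0.118156 = +11.8156%.

+11.82%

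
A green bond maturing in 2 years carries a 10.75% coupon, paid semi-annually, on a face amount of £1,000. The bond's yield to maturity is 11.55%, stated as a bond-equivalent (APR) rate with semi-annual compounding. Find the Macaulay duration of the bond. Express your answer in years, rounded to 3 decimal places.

1.851 years

Periodic yield y = 0.05775. Discount each cash flow and weight by its period:
  t   CF        PV=CF/(1+0.05775)^t    t·PV
  1        53.75        50.8154        50.8154
  2        53.75        48.0410        96.0821
  3        53.75        45.4181       136.2544
  4     1,053.75       841.7933     3,367.1731
  Σ                    986.0679     3,650.3250
Price P = Σ PV = 986.0679.
Macaulay duration = Σ(t·PV) / P = 3,650.3250 / 986.0679 = 3.70190 half-year periods.
In years: 3.70190 / 2 = 1.85095 years.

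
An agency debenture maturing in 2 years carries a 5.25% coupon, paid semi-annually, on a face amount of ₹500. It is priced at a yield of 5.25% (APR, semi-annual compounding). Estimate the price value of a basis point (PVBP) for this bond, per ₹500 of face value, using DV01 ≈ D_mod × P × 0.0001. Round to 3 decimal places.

Periodic yield y = 0.02625.
  t   CF        PV=CF/(1+0.02625)^t    t·PV
  1       13.125        12.7893        12.7893
  2       13.125        12.4621        24.9243
  3       13.125        12.1434        36.4302
  4      513.125       462.6052     1,850.4207
  Σ                    500.0000     1,924.5645
P = 500.0000; D_Mac = 3.84913 half-year periods = 1.92456 yrs; D_mod = 1.87534 yrs.
DV01 ≈ 1.87534 × 500.0000 × 0.0001 = 0.093767.

₹0.094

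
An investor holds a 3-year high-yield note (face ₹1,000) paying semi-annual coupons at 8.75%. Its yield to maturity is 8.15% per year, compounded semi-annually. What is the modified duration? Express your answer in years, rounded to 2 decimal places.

Periodic yield y = 0.04075. First find Macaulay duration:
  t   CF        PV=CF/(1+0.04075)^t    t·PV
  1        43.75        42.0370        42.0370
  2        43.75        40.3911        80.7821
  3        43.75        38.8096       116.4287
  4        43.75        37.2900       149.1600
  5        43.75        35.8299       179.1496
  6     1,043.75       821.3305     4,927.9832
  Σ                  1,015.6881     5,495.5407
P = 1,015.6881; Macaulay duration = 5,495.5407 / 1,015.6881 = 5.41066 half-year periods = 2.70533 years.
Modified duration = D_Mac / (1 + y) = 2.70533 / 1.04075 = 2.59940 years.

2.60 years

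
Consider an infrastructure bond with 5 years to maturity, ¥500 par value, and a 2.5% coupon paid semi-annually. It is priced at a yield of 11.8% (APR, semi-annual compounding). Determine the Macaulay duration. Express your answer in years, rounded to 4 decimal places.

Periodic yield y = 0.059. Discount each cash flow and weight by its period:
  t   CF        PV=CF/(1+0.059)^t    t·PV
  1         6.25         5.9018         5.9018
  2         6.25         5.5730        11.1460
  3         6.25         5.2625        15.7875
  4         6.25         4.9693        19.8772
  5         6.25         4.6925        23.4623
  6         6.25         4.4310        26.5862
  7         6.25         4.1842        29.2891
  8         6.25         3.9510        31.6084
  9         6.25         3.7309        33.5783
  10      506.25       285.3681     2,853.6811
  Σ                    328.0643     3,050.9178
Price P = Σ PV = 328.0643.
Macaulay duration = Σ(t·PV) / P = 3,050.9178 / 328.0643 = 9.29976 half-year periods.
In years: 9.29976 / 2 = 4.64988 years.

4.6499 years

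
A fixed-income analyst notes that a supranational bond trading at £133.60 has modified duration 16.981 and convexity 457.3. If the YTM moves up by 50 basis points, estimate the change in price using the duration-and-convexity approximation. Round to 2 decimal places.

Duration effect: -D_mod·Δy = -16.981 × (+0.005) = -0.084905
Convexity effect: ½·C·(Δy)² = 0.5 × 457.3 × (0.005)² = +0.00571625
ΔP/P ≈ -0.084905 + 0.00571625 = -0.07918875
ΔP ≈ 133.60 × (-0.07918875) = -10.579617.

-£10.58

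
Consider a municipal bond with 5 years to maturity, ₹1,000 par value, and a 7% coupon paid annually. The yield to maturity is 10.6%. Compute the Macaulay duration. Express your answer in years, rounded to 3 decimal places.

Periodic yield y = 0.106. Discount each cash flow and weight by its year:
  t   CF        PV=CF/(1+0.106)^t    t·PV
  1        70.00        63.2911        63.2911
  2        70.00        57.2253       114.4505
  3        70.00        51.7407       155.2222
  4        70.00        46.7819       187.1275
  5     1,070.00       646.5590     3,232.7949
  Σ                    865.5980     3,752.8862
Price P = Σ PV = 865.5980.
Macaulay duration = Σ(t·PV) / P = 3,752.8862 / 865.5980 = 4.33560 years.

4.336 years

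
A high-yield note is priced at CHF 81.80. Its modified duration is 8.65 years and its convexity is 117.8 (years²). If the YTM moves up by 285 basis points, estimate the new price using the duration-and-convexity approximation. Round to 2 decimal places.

Duration effect: -D_mod·Δy = -8.65 × (+0.0285) = -0.246525
Convexity effect: ½·C·(Δy)² = 0.5 × 117.8 × (0.0285)² = +0.047841525
ΔP/P ≈ -0.246525 + 0.047841525 = -0.198683475
New price ≈ 81.80 × (1 - 0.198683475) = 65.547691745.

CHF 65.55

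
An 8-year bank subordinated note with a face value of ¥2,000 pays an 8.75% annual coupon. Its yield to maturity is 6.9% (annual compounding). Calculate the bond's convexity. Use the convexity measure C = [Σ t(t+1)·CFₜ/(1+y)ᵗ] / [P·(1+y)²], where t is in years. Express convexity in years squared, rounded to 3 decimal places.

With y = 0.069:
  t   CF        PV=CF/(1+0.069)^t    t·PV        t(t+1)·PV
  1       175.00       163.7044       163.7044         327.4088
  2       175.00       153.1379       306.2758         918.8273
  3       175.00       143.2534       429.7602       1,719.0408
  4       175.00       134.0069       536.0277       2,680.1384
  5       175.00       125.3573       626.7863       3,760.7181
  6       175.00       117.2659       703.5955       4,925.1687
  7       175.00       109.6968       767.8779       6,143.0230
  8     2,175.00     1,275.3742    10,202.9934      91,826.9408
  Σ                  2,221.7968    13,737.0212     112,301.2658
P = 2,221.7968.
Convexity = Σ t(t+1)·PV / [P·(1+y)²] = 112,301.2658 / (2,221.7968 × 1.142761) = 44.23081.

44.231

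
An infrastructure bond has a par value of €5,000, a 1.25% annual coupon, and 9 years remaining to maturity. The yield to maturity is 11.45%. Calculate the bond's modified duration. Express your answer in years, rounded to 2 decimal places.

Periodic yield y = 0.1145. First find Macaulay duration:
  t   CF        PV=CF/(1+0.1145)^t    t·PV
  1        62.50        56.0790        56.0790
  2        62.50        50.3176       100.6352
  3        62.50        45.1481       135.4444
  4        62.50        40.5098       162.0391
  5        62.50        36.3479       181.7396
  6        62.50        32.6137       195.6820
  7        62.50        29.2630       204.8413
  8        62.50        26.2567       210.0533
  9     5,062.50     1,908.2900    17,174.6103
  Σ                  2,224.8258    18,421.1240
P = 2,224.8258; Macaulay duration = 18,421.1240 / 2,224.8258 = 8.27981 years.
Modified duration = D_Mac / (1 + y) = 8.27981 / 1.1145 = 7.42917 years.

7.43 years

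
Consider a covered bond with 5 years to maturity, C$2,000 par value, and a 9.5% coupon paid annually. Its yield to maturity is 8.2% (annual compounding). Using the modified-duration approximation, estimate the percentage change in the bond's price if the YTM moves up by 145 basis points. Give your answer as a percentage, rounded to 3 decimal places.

Periodic yield y = 0.082. Modified duration first:
  t   CF        PV=CF/(1+0.082)^t    t·PV
  1       190.00       175.6007       175.6007
  2       190.00       162.2927       324.5855
  3       190.00       149.9933       449.9799
  4       190.00       138.6260       554.5038
  5     2,190.00     1,476.7528     7,383.7641
  Σ                  2,103.2655     8,888.4340
P = 2,103.2655; D_Mac = 4.22602 yrs; D_mod = 4.22602/(1+0.082) = 3.90574 yrs.
ΔP/P ≈ -D_mod · Δy = -3.90574 × (+0.0145) = -0.056633 = -5.6633%.

-5.663%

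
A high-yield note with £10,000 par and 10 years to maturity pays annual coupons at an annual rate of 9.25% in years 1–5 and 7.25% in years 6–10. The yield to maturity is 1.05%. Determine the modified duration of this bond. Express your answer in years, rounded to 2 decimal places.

Periodic yield y = 0.0105. First find Macaulay duration:
  t   CF        PV=CF/(1+0.0105)^t    t·PV
  1       925.00       915.3884       915.3884
  2       925.00       905.8767     1,811.7534
  3       925.00       896.4638     2,689.3915
  4       925.00       887.1488     3,548.5951
  5       925.00       877.9305     4,389.6526
  6       725.00       680.9576     4,085.7459
  7       725.00       673.8819     4,717.1732
  8       725.00       666.8796     5,335.0372
  9       725.00       659.9502     5,939.5515
  10   10,725.00     9,661.2678    96,612.6784
  Σ                 16,825.7455   130,044.9673
P = 16,825.7455; Macaulay duration = 130,044.9673 / 16,825.7455 = 7.72893 years.
Modified duration = D_Mac / (1 + y) = 7.72893 / 1.0105 = 7.64862 years.

7.65 years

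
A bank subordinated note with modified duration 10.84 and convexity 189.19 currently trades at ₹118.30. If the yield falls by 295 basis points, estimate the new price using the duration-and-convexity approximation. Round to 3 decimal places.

₹165.869

Duration effect: -D_mod·Δy = -10.84 × (-0.0295) = +0.319780
Convexity effect: ½·C·(Δy)² = 0.5 × 189.19 × (-0.0295)² = +0.08232129875
ΔP/P ≈ +0.319780 + 0.08232129875 = +0.40210129875
New price ≈ 118.30 × (1 + 0.40210129875) = 165.868583642125.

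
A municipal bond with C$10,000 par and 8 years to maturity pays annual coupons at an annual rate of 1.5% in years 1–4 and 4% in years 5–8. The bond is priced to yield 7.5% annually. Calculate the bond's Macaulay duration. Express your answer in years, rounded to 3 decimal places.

Periodic yield y = 0.075. Discount each cash flow and weight by its year:
  t   CF        PV=CF/(1+0.075)^t    t·PV
  1       150.00       139.5349       139.5349
  2       150.00       129.7999       259.5998
  3       150.00       120.7441       362.2323
  4       150.00       112.3201       449.2803
  5       400.00       278.6235     1,393.1173
  6       400.00       259.1846     1,555.1076
  7       400.00       241.1020     1,687.7137
  8    10,400.00     5,831.3032    46,650.4258
  Σ                  7,112.6122    52,497.0117
Price P = Σ PV = 7,112.6122.
Macaulay duration = Σ(t·PV) / P = 52,497.0117 / 7,112.6122 = 7.38083 years.

7.381 years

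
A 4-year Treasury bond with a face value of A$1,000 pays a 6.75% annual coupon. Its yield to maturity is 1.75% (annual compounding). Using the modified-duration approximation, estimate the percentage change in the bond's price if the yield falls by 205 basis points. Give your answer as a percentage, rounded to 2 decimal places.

+7.39%

Periodic yield y = 0.0175. Modified duration first:
  t   CF        PV=CF/(1+0.0175)^t    t·PV
  1        67.50        66.3391        66.3391
  2        67.50        65.1981       130.3962
  3        67.50        64.0768       192.2303
  4     1,067.50       995.9332     3,983.7328
  Σ                  1,191.5471     4,372.6984
P = 1,191.5471; D_Mac = 3.66977 yrs; D_mod = 3.66977/(1+0.0175) = 3.60665 yrs.
ΔP/P ≈ -D_mod · Δy = -3.60665 × (-0.0205) = +0.073936 = +7.3936%.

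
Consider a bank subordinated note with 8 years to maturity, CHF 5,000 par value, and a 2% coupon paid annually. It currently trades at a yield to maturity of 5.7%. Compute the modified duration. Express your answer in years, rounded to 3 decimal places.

6.981 years

Periodic yield y = 0.057. First find Macaulay duration:
  t   CF        PV=CF/(1+0.057)^t    t·PV
  1       100.00        94.6074        94.6074
  2       100.00        89.5056       179.0111
  3       100.00        84.6789       254.0366
  4       100.00        80.1125       320.4498
  5       100.00        75.7923       378.9615
  6       100.00        71.7051       430.2306
  7       100.00        67.8383       474.8682
  8     5,100.00     3,273.1829    26,185.4634
  Σ                  3,837.4229    28,317.6287
P = 3,837.4229; Macaulay duration = 28,317.6287 / 3,837.4229 = 7.37933 years.
Modified duration = D_Mac / (1 + y) = 7.37933 / 1.057 = 6.98140 years.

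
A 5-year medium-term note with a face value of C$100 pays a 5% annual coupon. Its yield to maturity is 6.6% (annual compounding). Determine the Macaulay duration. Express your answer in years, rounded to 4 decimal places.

Periodic yield y = 0.066. Discount each cash flow and weight by its year:
  t   CF        PV=CF/(1+0.066)^t    t·PV
  1         5.00         4.6904         4.6904
  2         5.00         4.4000         8.8001
  3         5.00         4.1276        12.3828
  4         5.00         3.8721        15.4882
  5       105.00        76.2787       381.3935
  Σ                     93.3688       422.7550
Price P = Σ PV = 93.3688.
Macaulay duration = Σ(t·PV) / P = 422.7550 / 93.3688 = 4.52780 years.

4.5278 years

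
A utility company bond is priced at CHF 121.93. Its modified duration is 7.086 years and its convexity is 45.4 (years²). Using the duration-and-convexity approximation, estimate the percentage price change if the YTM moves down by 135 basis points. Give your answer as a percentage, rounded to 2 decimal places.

Duration effect: -D_mod·Δy = -7.086 × (-0.0135) = +0.095661
Convexity effect: ½·C·(Δy)² = 0.5 × 45.4 × (-0.0135)² = +0.004137075
ΔP/P ≈ +0.095661 + 0.004137075 = +0.099798075
= +9.9798075%.

+9.98%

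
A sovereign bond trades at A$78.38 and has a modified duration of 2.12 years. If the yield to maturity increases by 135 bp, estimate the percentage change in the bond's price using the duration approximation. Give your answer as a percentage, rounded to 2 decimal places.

-2.86%

Duration approximation: ΔP/P ≈ -D_mod · Δy = -2.12 × (+0.0135) = -0.028620.
As a percentage: -2.8620%.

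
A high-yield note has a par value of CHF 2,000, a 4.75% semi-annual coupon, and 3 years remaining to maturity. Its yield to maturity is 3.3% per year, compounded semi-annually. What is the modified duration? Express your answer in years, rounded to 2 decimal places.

Periodic yield y = 0.0165. First find Macaulay duration:
  t   CF        PV=CF/(1+0.0165)^t    t·PV
  1        47.50        46.7290        46.7290
  2        47.50        45.9705        91.9409
  3        47.50        45.2243       135.6728
  4        47.50        44.4902       177.9607
  5        47.50        43.7680       218.8400
  6     2,047.50     1,856.0070    11,136.0421
  Σ                  2,082.1889    11,807.1854
P = 2,082.1889; Macaulay duration = 11,807.1854 / 2,082.1889 = 5.67056 half-year periods = 2.83528 years.
Modified duration = D_Mac / (1 + y) = 2.83528 / 1.0165 = 2.78926 years.

2.79 years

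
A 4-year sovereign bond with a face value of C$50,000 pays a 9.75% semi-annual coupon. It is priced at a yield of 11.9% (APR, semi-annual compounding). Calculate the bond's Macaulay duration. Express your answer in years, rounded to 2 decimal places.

Periodic yield y = 0.0595. Discount each cash flow and weight by its period:
  t   CF        PV=CF/(1+0.0595)^t    t·PV
  1     2,437.50     2,300.6135     2,300.6135
  2     2,437.50     2,171.4143     4,342.8287
  3     2,437.50     2,049.4708     6,148.4125
  4     2,437.50     1,934.3755     7,737.5020
  5     2,437.50     1,825.7437     9,128.7187
  6     2,437.50     1,723.2126    10,339.2755
  7     2,437.50     1,626.4394    11,385.0761
  8    52,437.50    33,024.3509   264,194.8069
  Σ                 46,655.6208   315,577.2338
Price P = Σ PV = 46,655.6208.
Macaulay duration = Σ(t·PV) / P = 315,577.2338 / 46,655.6208 = 6.76397 half-year periods.
In years: 6.76397 / 2 = 3.38199 years.

3.38 years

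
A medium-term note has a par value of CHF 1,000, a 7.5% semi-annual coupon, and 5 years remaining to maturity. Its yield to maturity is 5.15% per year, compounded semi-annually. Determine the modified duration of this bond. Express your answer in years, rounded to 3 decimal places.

4.194 years

Periodic yield y = 0.02575. First find Macaulay duration:
  t   CF        PV=CF/(1+0.02575)^t    t·PV
  1        37.50        36.5586        36.5586
  2        37.50        35.6409        71.2817
  3        37.50        34.7462       104.2385
  4        37.50        33.8739       135.4956
  5        37.50        33.0235       165.1177
  6        37.50        32.1945       193.1672
  7        37.50        31.3863       219.7043
  8        37.50        30.5984       244.7874
  9        37.50        29.8303       268.4726
  10    1,037.50       804.5867     8,045.8670
  Σ                  1,102.4394     9,484.6907
P = 1,102.4394; Macaulay duration = 9,484.6907 / 1,102.4394 = 8.60337 half-year periods = 4.30168 years.
Modified duration = D_Mac / (1 + y) = 4.30168 / 1.02575 = 4.19370 years.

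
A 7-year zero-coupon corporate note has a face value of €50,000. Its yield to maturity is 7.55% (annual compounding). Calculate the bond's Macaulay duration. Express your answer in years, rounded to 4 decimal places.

A zero-coupon bond has a single cash flow at maturity, so its Macaulay duration equals its maturity: 7 years.

7.0000 years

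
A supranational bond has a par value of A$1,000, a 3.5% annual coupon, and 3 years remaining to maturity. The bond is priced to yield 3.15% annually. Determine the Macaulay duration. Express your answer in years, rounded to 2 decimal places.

2.90 years

Periodic yield y = 0.0315. Discount each cash flow and weight by its year:
  t   CF        PV=CF/(1+0.0315)^t    t·PV
  1        35.00        33.9312        33.9312
  2        35.00        32.8950        65.7900
  3     1,035.00       943.0455     2,829.1365
  Σ                  1,009.8717     2,928.8577
Price P = Σ PV = 1,009.8717.
Macaulay duration = Σ(t·PV) / P = 2,928.8577 / 1,009.8717 = 2.90023 years.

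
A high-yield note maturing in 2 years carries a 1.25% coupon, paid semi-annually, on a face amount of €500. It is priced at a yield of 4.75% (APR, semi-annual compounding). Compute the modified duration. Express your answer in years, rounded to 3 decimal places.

1.935 years

Periodic yield y = 0.02375. First find Macaulay duration:
  t   CF        PV=CF/(1+0.02375)^t    t·PV
  1        3.125         3.0525         3.0525
  2        3.125         2.9817         5.9634
  3        3.125         2.9125         8.7375
  4      503.125       458.0367     1,832.1466
  Σ                    466.9834     1,849.9001
P = 466.9834; Macaulay duration = 1,849.9001 / 466.9834 = 3.96138 half-year periods = 1.98069 years.
Modified duration = D_Mac / (1 + y) = 1.98069 / 1.02375 = 1.93474 years.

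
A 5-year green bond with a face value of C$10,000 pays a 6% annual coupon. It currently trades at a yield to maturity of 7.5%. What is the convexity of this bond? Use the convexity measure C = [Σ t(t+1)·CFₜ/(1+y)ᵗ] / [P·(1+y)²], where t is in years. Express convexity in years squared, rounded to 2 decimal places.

22.16

With y = 0.075:
  t   CF        PV=CF/(1+0.075)^t    t·PV        t(t+1)·PV
  1       600.00       558.1395       558.1395       1,116.2791
  2       600.00       519.1996     1,038.3991       3,115.1974
  3       600.00       482.9763     1,448.9290       5,795.7161
  4       600.00       449.2803     1,797.1213       8,985.6064
  5    10,600.00     7,383.5215    36,917.6075     221,505.6451
  Σ                  9,393.1173    41,760.1965     240,518.4440
P = 9,393.1173.
Convexity = Σ t(t+1)·PV / [P·(1+y)²] = 240,518.4440 / (9,393.1173 × 1.155625) = 22.15755.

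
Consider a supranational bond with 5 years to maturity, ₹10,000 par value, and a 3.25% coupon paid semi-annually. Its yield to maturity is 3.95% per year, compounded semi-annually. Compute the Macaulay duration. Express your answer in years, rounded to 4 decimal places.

4.6483 years

Periodic yield y = 0.01975. Discount each cash flow and weight by its period:
  t   CF        PV=CF/(1+0.01975)^t    t·PV
  1       162.50       159.3528       159.3528
  2       162.50       156.2665       312.5330
  3       162.50       153.2400       459.7201
  4       162.50       150.2722       601.0886
  5       162.50       147.3618       736.8088
  6       162.50       144.5077       867.0464
  7       162.50       141.7090       991.9628
  8       162.50       138.9644     1,111.7154
  9       162.50       136.2730     1,226.4573
  10   10,162.50     8,357.2505    83,572.5048
  Σ                  9,685.1979    90,039.1901
Price P = Σ PV = 9,685.1979.
Macaulay duration = Σ(t·PV) / P = 90,039.1901 / 9,685.1979 = 9.29658 half-year periods.
In years: 9.29658 / 2 = 4.64829 years.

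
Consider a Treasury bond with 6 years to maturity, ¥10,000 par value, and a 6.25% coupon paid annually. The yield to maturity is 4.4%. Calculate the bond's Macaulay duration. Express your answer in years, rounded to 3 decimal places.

Periodic yield y = 0.044. Discount each cash flow and weight by its year:
  t   CF        PV=CF/(1+0.044)^t    t·PV
  1       625.00       598.6590       598.6590
  2       625.00       573.4282     1,146.8563
  3       625.00       549.2607     1,647.7821
  4       625.00       526.1118     2,104.4471
  5       625.00       503.9385     2,519.6924
  6    10,625.00     8,205.8948    49,235.3690
  Σ                 10,957.2930    57,252.8059
Price P = Σ PV = 10,957.2930.
Macaulay duration = Σ(t·PV) / P = 57,252.8059 / 10,957.2930 = 5.22509 years.

5.225 years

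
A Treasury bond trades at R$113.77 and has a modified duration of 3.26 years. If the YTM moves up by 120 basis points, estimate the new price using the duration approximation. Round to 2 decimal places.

Duration approximation: ΔP/P ≈ -D_mod · Δy = -3.26 × (+0.012) = -0.039120.
New price ≈ 113.77 × (1 - 0.039120) = 109.3193176.

R$109.32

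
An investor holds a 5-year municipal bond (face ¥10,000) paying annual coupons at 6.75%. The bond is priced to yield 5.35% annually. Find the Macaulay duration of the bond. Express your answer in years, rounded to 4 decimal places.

4.4255 years

Periodic yield y = 0.0535. Discount each cash flow and weight by its year:
  t   CF        PV=CF/(1+0.0535)^t    t·PV
  1       675.00       640.7214       640.7214
  2       675.00       608.1836     1,216.3672
  3       675.00       577.2981     1,731.8944
  4       675.00       547.9811     2,191.9246
  5    10,675.00     8,226.1227    41,130.6136
  Σ                 10,600.3070    46,911.5211
Price P = Σ PV = 10,600.3070.
Macaulay duration = Σ(t·PV) / P = 46,911.5211 / 10,600.3070 = 4.42549 years.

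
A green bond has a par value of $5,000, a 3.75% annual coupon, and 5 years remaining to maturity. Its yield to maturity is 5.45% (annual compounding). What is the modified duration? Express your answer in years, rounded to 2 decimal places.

4.40 years

Periodic yield y = 0.0545. First find Macaulay duration:
  t   CF        PV=CF/(1+0.0545)^t    t·PV
  1       187.50       177.8094       177.8094
  2       187.50       168.6196       337.2392
  3       187.50       159.9048       479.7144
  4       187.50       151.6404       606.5616
  5     5,187.50     3,978.5534    19,892.7669
  Σ                  4,636.5276    21,494.0916
P = 4,636.5276; Macaulay duration = 21,494.0916 / 4,636.5276 = 4.63582 years.
Modified duration = D_Mac / (1 + y) = 4.63582 / 1.0545 = 4.39622 years.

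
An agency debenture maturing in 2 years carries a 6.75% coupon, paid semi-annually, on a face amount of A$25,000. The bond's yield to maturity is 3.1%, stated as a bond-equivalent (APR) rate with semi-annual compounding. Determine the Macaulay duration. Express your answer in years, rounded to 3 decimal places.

1.908 years

Periodic yield y = 0.0155. Discount each cash flow and weight by its period:
  t   CF        PV=CF/(1+0.0155)^t    t·PV
  1       843.75       830.8715       830.8715
  2       843.75       818.1896     1,636.3791
  3       843.75       805.7012     2,417.1036
  4    25,843.75    24,301.6533    97,206.6131
  Σ                 26,756.4155   102,090.9673
Price P = Σ PV = 26,756.4155.
Macaulay duration = Σ(t·PV) / P = 102,090.9673 / 26,756.4155 = 3.81557 half-year periods.
In years: 3.81557 / 2 = 1.90778 years.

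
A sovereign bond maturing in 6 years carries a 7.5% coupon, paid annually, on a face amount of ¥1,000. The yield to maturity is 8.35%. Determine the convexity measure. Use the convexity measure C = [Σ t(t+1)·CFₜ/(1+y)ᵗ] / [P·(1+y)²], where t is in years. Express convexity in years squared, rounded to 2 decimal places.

With y = 0.0835:
  t   CF        PV=CF/(1+0.0835)^t    t·PV        t(t+1)·PV
  1        75.00        69.2201        69.2201         138.4402
  2        75.00        63.8857       127.7713         383.3140
  3        75.00        58.9623       176.8869         707.5478
  4        75.00        54.4184       217.6735       1,088.3676
  5        75.00        50.2246       251.1231       1,506.7387
  6     1,075.00       664.4082     3,986.4491      27,905.1435
  Σ                    961.1193     4,829.1241      31,729.5518
P = 961.1193.
Convexity = Σ t(t+1)·PV / [P·(1+y)²] = 31,729.5518 / (961.1193 × 1.173972) = 28.12087.

28.12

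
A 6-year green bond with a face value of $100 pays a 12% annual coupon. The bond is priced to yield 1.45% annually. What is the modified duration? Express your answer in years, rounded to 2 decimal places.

Periodic yield y = 0.0145. First find Macaulay duration:
  t   CF        PV=CF/(1+0.0145)^t    t·PV
  1        12.00        11.8285        11.8285
  2        12.00        11.6594        23.3189
  3        12.00        11.4928        34.4783
  4        12.00        11.3285        45.3141
  5        12.00        11.1666        55.8330
  6       112.00       102.7320       616.3920
  Σ                    160.2078       787.1647
P = 160.2078; Macaulay duration = 787.1647 / 160.2078 = 4.91340 years.
Modified duration = D_Mac / (1 + y) = 4.91340 / 1.0145 = 4.84317 years.

4.84 years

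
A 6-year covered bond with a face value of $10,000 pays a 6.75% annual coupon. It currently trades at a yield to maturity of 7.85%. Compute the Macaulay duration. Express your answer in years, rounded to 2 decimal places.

5.10 years

Periodic yield y = 0.0785. Discount each cash flow and weight by its year:
  t   CF        PV=CF/(1+0.0785)^t    t·PV
  1       675.00       625.8693       625.8693
  2       675.00       580.3146     1,160.6291
  3       675.00       538.0756     1,614.2269
  4       675.00       498.9111     1,995.6444
  5       675.00       462.5972     2,312.9861
  6    10,675.00     6,783.3931    40,700.3588
  Σ                  9,489.1609    48,409.7146
Price P = Σ PV = 9,489.1609.
Macaulay duration = Σ(t·PV) / P = 48,409.7146 / 9,489.1609 = 5.10158 years.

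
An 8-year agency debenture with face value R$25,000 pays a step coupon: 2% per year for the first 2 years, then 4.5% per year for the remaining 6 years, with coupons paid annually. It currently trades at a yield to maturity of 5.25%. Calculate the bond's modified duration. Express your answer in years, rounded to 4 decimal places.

6.7793 years

Periodic yield y = 0.0525. First find Macaulay duration:
  t   CF        PV=CF/(1+0.0525)^t    t·PV
  1       500.00       475.0594       475.0594
  2       500.00       451.3628       902.7257
  3     1,125.00       964.9087     2,894.7260
  4     1,125.00       916.7778     3,667.1113
  5     1,125.00       871.0478     4,355.2391
  6     1,125.00       827.5989     4,965.5933
  7     1,125.00       786.3172     5,504.2206
  8    26,125.00    17,349.2004   138,793.6030
  Σ                 22,642.2730   161,558.2784
P = 22,642.2730; Macaulay duration = 161,558.2784 / 22,642.2730 = 7.13525 years.
Modified duration = D_Mac / (1 + y) = 7.13525 / 1.0525 = 6.77933 years.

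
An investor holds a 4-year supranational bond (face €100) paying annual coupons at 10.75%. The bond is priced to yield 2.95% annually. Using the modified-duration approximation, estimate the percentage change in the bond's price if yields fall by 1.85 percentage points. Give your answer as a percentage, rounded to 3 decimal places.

Periodic yield y = 0.0295. Modified duration first:
  t   CF        PV=CF/(1+0.0295)^t    t·PV
  1        10.75        10.4420        10.4420
  2        10.75        10.1428        20.2855
  3        10.75         9.8521        29.5563
  4       110.75        98.5912       394.3650
  Σ                    129.0281       454.6488
P = 129.0281; D_Mac = 3.52364 yrs; D_mod = 3.52364/(1+0.0295) = 3.42267 yrs.
ΔP/P ≈ -D_mod · Δy = -3.42267 × (-0.0185) = +0.063319 = +6.3319%.

+6.332%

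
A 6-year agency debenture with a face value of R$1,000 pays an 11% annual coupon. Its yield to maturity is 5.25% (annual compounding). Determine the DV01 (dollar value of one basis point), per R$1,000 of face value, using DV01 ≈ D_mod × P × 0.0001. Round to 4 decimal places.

R$0.5957

Periodic yield y = 0.0525.
  t   CF        PV=CF/(1+0.0525)^t    t·PV
  1       110.00       104.5131       104.5131
  2       110.00        99.2998       198.5996
  3       110.00        94.3466       283.0399
  4       110.00        89.6405       358.5620
  5       110.00        85.1691       425.8456
  6     1,110.00       816.5642     4,899.3854
  Σ                  1,289.5334     6,269.9456
P = 1,289.5334; D_Mac = 4.86218 yrs; D_mod = 4.61965 yrs.
DV01 ≈ 4.61965 × 1,289.5334 × 0.0001 = 0.595719.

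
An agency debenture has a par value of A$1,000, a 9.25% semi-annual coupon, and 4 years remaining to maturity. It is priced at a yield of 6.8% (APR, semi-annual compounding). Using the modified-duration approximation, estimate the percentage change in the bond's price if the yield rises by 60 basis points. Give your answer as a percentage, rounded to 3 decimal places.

Periodic yield y = 0.034. Modified duration first:
  t   CF        PV=CF/(1+0.034)^t    t·PV
  1        46.25        44.7292        44.7292
  2        46.25        43.2584        86.5168
  3        46.25        41.8360       125.5080
  4        46.25        40.4603       161.8414
  5        46.25        39.1299       195.6496
  6        46.25        37.8433       227.0595
  7        46.25        36.5989       256.1923
  8     1,046.25       800.7025     6,405.6197
  Σ                  1,084.5585     7,503.1165
P = 1,084.5585; D_Mac = 6.91813 half-year periods = 3.45906 yrs; D_mod = 3.45906/(1+0.034) = 3.34532 yrs.
ΔP/P ≈ -D_mod · Δy = -3.34532 × (+0.006) = -0.020072 = -2.0072%.

-2.007%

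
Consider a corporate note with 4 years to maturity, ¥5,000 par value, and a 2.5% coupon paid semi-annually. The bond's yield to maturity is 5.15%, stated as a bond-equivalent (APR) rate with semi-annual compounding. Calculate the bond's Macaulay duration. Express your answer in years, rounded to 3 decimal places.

3.821 years

Periodic yield y = 0.02575. Discount each cash flow and weight by its period:
  t   CF        PV=CF/(1+0.02575)^t    t·PV
  1        62.50        60.9310        60.9310
  2        62.50        59.4014       118.8029
  3        62.50        57.9103       173.7308
  4        62.50        56.4565       225.8260
  5        62.50        55.0392       275.1962
  6        62.50        53.6576       321.9453
  7        62.50        52.3106       366.1739
  8     5,062.50     4,130.7873    33,046.2982
  Σ                  4,526.4938    34,588.9043
Price P = Σ PV = 4,526.4938.
Macaulay duration = Σ(t·PV) / P = 34,588.9043 / 4,526.4938 = 7.64143 half-year periods.
In years: 7.64143 / 2 = 3.82072 years.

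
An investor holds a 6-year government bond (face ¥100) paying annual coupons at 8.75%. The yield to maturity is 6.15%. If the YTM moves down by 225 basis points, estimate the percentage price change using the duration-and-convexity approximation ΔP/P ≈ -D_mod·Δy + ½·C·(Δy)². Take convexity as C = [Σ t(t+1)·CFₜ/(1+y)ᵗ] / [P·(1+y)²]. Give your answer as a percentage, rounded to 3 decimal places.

With y = 0.0615:
  t   CF        PV=CF/(1+0.0615)^t    t·PV        t(t+1)·PV
  1         8.75         8.2431         8.2431          16.4861
  2         8.75         7.7655        15.5310          46.5929
  3         8.75         7.3156        21.9467          87.7868
  4         8.75         6.8917        27.5669         137.8345
  5         8.75         6.4924        32.4622         194.7733
  6       108.75        76.0167       456.1005       3,192.7033
  Σ                    112.7250       561.8503       3,676.1769
P = 112.7250; D_Mac = 4.98426 yrs; D_mod = 4.69548 yrs; C = 28.94251.
Duration effect: -4.69548 × (-0.0225) = +0.105648
Convexity effect: 0.5 × 28.94251 × (-0.0225)² = +0.0073261
ΔP/P ≈ +0.105648 + 0.0073261 = +0.112974 = +11.2974%.

+11.297%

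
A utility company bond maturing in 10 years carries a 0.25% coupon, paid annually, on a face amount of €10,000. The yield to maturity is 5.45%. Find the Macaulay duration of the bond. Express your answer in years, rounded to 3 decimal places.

9.846 years

Periodic yield y = 0.0545. Discount each cash flow and weight by its year:
  t   CF        PV=CF/(1+0.0545)^t    t·PV
  1        25.00        23.7079        23.7079
  2        25.00        22.4826        44.9652
  3        25.00        21.3206        63.9619
  4        25.00        20.2187        80.8749
  5        25.00        19.1738        95.8688
  6        25.00        18.1828       109.0967
  7        25.00        17.2430       120.7013
  8        25.00        16.3519       130.8149
  9        25.00        15.5067       139.5607
  10   10,025.00     5,896.8291    58,968.2909
  Σ                  6,071.0172    59,777.8433
Price P = Σ PV = 6,071.0172.
Macaulay duration = Σ(t·PV) / P = 59,777.8433 / 6,071.0172 = 9.84643 years.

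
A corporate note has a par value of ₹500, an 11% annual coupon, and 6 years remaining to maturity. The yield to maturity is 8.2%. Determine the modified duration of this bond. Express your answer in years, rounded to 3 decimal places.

4.416 years

Periodic yield y = 0.082. First find Macaulay duration:
  t   CF        PV=CF/(1+0.082)^t    t·PV
  1        55.00        50.8318        50.8318
  2        55.00        46.9795        93.9590
  3        55.00        43.4191       130.2573
  4        55.00        40.1286       160.5143
  5        55.00        37.0874       185.4370
  6       555.00       345.8832     2,075.2990
  Σ                    564.3295     2,696.2983
P = 564.3295; Macaulay duration = 2,696.2983 / 564.3295 = 4.77788 years.
Modified duration = D_Mac / (1 + y) = 4.77788 / 1.082 = 4.41579 years.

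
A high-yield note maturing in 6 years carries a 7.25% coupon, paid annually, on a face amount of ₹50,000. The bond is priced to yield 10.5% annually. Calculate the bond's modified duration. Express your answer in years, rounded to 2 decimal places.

Periodic yield y = 0.105. First find Macaulay duration:
  t   CF        PV=CF/(1+0.105)^t    t·PV
  1     3,625.00     3,280.5430     3,280.5430
  2     3,625.00     2,968.8172     5,937.6344
  3     3,625.00     2,686.7124     8,060.1371
  4     3,625.00     2,431.4139     9,725.6557
  5     3,625.00     2,200.3746    11,001.8729
  6    53,625.00    29,457.3474   176,744.0846
  Σ                 43,025.2085   214,749.9277
P = 43,025.2085; Macaulay duration = 214,749.9277 / 43,025.2085 = 4.99126 years.
Modified duration = D_Mac / (1 + y) = 4.99126 / 1.105 = 4.51698 years.

4.52 years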